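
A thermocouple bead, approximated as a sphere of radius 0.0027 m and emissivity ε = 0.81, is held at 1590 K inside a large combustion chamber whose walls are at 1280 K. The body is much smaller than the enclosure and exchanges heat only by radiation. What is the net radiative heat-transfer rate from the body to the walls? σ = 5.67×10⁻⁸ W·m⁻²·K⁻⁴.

P_net ≈ 15.6 W

For a small grey body in a large enclosure: P_net = εσA(T_body⁴ − T_wall⁴).
A = 4πr² = 9.161×10⁻⁵ m²; T_body⁴ − T_wall⁴ = 6.391×10¹² − 2.684×10¹² = 3.707×10¹² K⁴.
|P_net| = 0.81·5.67×10⁻⁸·9.161×10⁻⁵·3.707×10¹².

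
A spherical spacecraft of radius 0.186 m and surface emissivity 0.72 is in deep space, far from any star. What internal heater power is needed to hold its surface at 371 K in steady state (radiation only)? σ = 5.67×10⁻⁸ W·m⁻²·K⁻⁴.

P ≈ 336 W

P = εσ·4πr²·T⁴.
4πr² = 0.4347 m²; T⁴ = 1.895×10¹⁰ K⁴.
P = 0.72·5.67×10⁻⁸·0.4347·1.895×10¹⁰.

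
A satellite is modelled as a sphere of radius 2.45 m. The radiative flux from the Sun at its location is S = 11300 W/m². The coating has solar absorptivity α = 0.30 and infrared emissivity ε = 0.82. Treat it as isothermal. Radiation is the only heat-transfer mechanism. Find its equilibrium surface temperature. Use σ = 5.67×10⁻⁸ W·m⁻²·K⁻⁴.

At equilibrium, absorbed power = emitted power.
Absorbing cross-section = πr² = 18.86 m²; emitting surface = 4πr² = 75.43 m² (ratio 4).
αS·A_cross = εσ·A_surf·T⁴  ⇒  T⁴ = αS/(ε·4σ).
T⁴ = 0.300·11300/(0.82·4·5.67×10⁻⁸) = 1.823×10¹⁰ K⁴.
T = (1.823×10¹⁰)^(1/4).

T ≈ 367 K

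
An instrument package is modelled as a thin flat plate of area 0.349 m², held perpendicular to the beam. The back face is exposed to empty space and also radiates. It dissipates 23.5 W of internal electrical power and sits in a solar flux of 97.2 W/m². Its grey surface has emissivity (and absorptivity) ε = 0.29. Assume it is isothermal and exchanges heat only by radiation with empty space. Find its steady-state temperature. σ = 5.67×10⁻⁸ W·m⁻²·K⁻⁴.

At steady state, absorbed solar power + internal power = radiated power.
Absorbed: α·S·A_cross = 0.29·97.2·0.3490 = 9.838 W (cross-section A).
Total input = 9.838 + 23.5 = 33.34 W.
Radiated: εσ·A_surf·T⁴ with A_surf = 2A = 0.6980 m².
T⁴ = 33.34/(0.29·5.67×10⁻⁸·0.6980) = 2.905×10⁹ K⁴.

T ≈ 232 K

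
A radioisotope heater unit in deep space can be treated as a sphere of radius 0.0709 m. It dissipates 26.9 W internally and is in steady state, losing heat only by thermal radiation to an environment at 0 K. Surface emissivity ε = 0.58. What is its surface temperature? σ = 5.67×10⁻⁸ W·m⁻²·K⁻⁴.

T ≈ 337 K

Steady state: internal power = radiated power, P = εσA T⁴.
Radiating area A = 4πr² = 0.06317 m².
T⁴ = P/(εσA) = 26.9/(0.58·5.67×10⁻⁸·0.06317) = 1.295×10¹⁰ K⁴.
T = (1.295×10¹⁰)^(1/4).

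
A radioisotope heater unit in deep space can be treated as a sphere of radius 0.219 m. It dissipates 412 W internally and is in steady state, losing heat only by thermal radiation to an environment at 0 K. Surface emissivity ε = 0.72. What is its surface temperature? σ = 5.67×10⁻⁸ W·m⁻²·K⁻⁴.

T ≈ 360 K

Steady state: internal power = radiated power, P = εσA T⁴.
Radiating area A = 4πr² = 0.6027 m².
T⁴ = P/(εσA) = 412/(0.72·5.67×10⁻⁸·0.6027) = 1.674×10¹⁰ K⁴.
T = (1.674×10¹⁰)^(1/4).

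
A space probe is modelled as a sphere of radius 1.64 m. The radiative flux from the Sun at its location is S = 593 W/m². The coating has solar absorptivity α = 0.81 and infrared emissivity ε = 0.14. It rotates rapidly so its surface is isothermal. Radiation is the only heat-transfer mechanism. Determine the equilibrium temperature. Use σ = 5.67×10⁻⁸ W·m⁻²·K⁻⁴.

At equilibrium, absorbed power = emitted power.
Absorbing cross-section = πr² = 8.450 m²; emitting surface = 4πr² = 33.80 m² (ratio 4).
αS·A_cross = εσ·A_surf·T⁴  ⇒  T⁴ = αS/(ε·4σ).
T⁴ = 0.810·593/(0.14·4·5.67×10⁻⁸) = 1.513×10¹⁰ K⁴.
T = (1.513×10¹⁰)^(1/4).

T ≈ 351 K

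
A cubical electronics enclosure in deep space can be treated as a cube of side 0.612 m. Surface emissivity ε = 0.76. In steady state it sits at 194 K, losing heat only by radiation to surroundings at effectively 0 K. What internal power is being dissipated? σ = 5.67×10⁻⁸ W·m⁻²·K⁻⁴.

P ≈ 137 W

Steady state: P = εσA T⁴.
A = 6L² = 2.247 m²; T⁴ = (194)⁴ = 1.416×10⁹ K⁴.
P = 0.76 × 5.67×10⁻⁸ × 2.247 × 1.416×10⁹.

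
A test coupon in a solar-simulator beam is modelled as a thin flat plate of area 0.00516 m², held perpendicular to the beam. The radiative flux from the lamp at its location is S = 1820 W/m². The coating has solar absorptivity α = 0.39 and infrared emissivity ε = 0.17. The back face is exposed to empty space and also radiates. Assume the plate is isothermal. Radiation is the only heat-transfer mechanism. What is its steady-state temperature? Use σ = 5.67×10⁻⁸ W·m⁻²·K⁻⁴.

T ≈ 438 K

At equilibrium, absorbed power = emitted power.
Absorbing cross-section = A = 0.005160 m²; emitting surface = 2A = 0.01032 m² (ratio 2).
αS·A_cross = εσ·A_surf·T⁴  ⇒  T⁴ = αS/(ε·2σ).
T⁴ = 0.390·1820/(0.17·2·5.67×10⁻⁸) = 3.682×10¹⁰ K⁴.
T = (3.682×10¹⁰)^(1/4).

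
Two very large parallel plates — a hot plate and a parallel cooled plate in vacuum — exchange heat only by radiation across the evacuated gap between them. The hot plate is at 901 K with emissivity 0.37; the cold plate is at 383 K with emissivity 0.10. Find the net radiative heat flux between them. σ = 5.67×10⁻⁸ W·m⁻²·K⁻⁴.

q ≈ 3090 W/m²

For two infinite grey parallel plates, q = σ(T₁⁴ − T₂⁴)/(1/ε₁ + 1/ε₂ − 1).
T₁⁴ − T₂⁴ = 6.590×10¹¹ − 2.152×10¹⁰ = 6.375×10¹¹ K⁴.
1/ε₁ + 1/ε₂ − 1 = 2.703 + 10.00 − 1 = 11.70.
q = 5.67×10⁻⁸ × 6.375×10¹¹ / 11.70.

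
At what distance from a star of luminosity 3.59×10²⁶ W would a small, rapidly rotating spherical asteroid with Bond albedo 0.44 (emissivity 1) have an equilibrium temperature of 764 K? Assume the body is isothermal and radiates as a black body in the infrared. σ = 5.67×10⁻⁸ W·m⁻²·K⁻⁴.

d ≈ 1.44×10¹⁰ m

For an isothermal black-emitting sphere, (1−a)S·πr² = σ·4πr²·T⁴ ⇒ S = 4σT⁴/(1−a).
S = 4·5.67×10⁻⁸·(764)⁴/0.560 = 1.380×10⁵ W/m².
Flux falls as S = L/(4πd²), so d = √(L/(4πS)) = √(3.59×10²⁶/(4π·1.380×10⁵)).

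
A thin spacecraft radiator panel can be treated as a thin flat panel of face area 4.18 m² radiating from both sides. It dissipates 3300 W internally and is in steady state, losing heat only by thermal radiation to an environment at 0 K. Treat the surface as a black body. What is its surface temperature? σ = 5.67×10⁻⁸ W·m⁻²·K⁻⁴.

Steady state: internal power = radiated power, P = εσA T⁴.
Radiating area A = 2·4.18 = 8.360 m².
T⁴ = P/(εσA) = 3300/(1.0·5.67×10⁻⁸·8.360) = 6.962×10⁹ K⁴.
T = (6.962×10⁹)^(1/4).

T ≈ 289 K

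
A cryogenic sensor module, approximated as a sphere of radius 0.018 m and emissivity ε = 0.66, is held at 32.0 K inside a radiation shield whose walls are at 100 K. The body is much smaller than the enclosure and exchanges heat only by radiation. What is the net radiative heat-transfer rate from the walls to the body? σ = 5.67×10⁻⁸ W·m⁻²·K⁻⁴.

P_net ≈ 0.0151 W

For a small grey body in a large enclosure: P_net = εσA(T_body⁴ − T_wall⁴).
A = 4πr² = 0.004072 m²; T_body⁴ − T_wall⁴ = 1.049×10⁶ − 1.000×10⁸ = -9.895×10⁷ K⁴.
|P_net| = 0.66·5.67×10⁻⁸·0.004072·9.895×10⁷.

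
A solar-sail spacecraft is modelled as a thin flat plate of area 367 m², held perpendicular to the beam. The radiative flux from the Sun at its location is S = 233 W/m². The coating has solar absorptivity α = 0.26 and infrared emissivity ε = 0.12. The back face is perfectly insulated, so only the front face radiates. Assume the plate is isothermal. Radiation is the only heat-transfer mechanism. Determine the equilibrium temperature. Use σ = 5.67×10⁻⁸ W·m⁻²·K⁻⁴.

At equilibrium, absorbed power = emitted power.
Absorbing cross-section = A = 367.0 m²; emitting surface = A = 367.0 m² (ratio 1).
αS·A_cross = εσ·A_surf·T⁴  ⇒  T⁴ = αS/(ε·1σ).
T⁴ = 0.260·233/(0.12·1·5.67×10⁻⁸) = 8.904×10⁹ K⁴.
T = (8.904×10⁹)^(1/4).

T ≈ 307 K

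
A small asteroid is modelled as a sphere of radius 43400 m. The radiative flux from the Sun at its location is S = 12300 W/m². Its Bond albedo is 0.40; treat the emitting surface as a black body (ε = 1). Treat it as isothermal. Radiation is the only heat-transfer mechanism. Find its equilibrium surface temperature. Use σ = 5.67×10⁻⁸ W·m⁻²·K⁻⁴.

T ≈ 425 K

At equilibrium, absorbed power = emitted power.
Absorbing cross-section = πr² = 5.917×10⁹ m²; emitting surface = 4πr² = 2.367×10¹⁰ m² (ratio 4).
(1−a)S·A_cross = εσ·A_surf·T⁴  ⇒  T⁴ = (1−a)S/(4σ).
T⁴ = 0.600·12300/(4·5.67×10⁻⁸) = 3.254×10¹⁰ K⁴.
T = (3.254×10¹⁰)^(1/4).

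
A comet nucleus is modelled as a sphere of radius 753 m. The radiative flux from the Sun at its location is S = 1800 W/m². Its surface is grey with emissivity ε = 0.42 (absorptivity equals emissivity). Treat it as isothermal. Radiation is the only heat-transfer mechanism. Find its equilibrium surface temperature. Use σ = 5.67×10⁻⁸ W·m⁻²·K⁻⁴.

At equilibrium, absorbed power = emitted power.
Absorbing cross-section = πr² = 1.781×10⁶ m²; emitting surface = 4πr² = 7.125×10⁶ m² (ratio 4).
εS·A_cross = εσ·A_surf·T⁴  ⇒  T⁴ = S/(4σ)   (ε cancels).
T⁴ = 1800/(4·5.67×10⁻⁸) = 7.937×10⁹ K⁴.
T = (7.937×10⁹)^(1/4).

T ≈ 298 K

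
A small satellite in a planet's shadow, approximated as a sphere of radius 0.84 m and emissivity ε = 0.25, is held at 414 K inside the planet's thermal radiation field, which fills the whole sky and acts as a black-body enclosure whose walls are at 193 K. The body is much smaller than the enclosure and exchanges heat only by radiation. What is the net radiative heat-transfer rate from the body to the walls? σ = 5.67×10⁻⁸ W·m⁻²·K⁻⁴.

P_net ≈ 3520 W

For a small grey body in a large enclosure: P_net = εσA(T_body⁴ − T_wall⁴).
A = 4πr² = 8.867 m²; T_body⁴ − T_wall⁴ = 2.938×10¹⁰ − 1.387×10⁹ = 2.799×10¹⁰ K⁴.
|P_net| = 0.25·5.67×10⁻⁸·8.867·2.799×10¹⁰.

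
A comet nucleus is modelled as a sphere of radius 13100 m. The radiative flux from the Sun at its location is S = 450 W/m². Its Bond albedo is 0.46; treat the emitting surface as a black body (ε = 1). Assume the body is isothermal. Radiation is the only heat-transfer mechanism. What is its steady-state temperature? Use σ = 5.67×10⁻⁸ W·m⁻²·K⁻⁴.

At equilibrium, absorbed power = emitted power.
Absorbing cross-section = πr² = 5.391×10⁸ m²; emitting surface = 4πr² = 2.157×10⁹ m² (ratio 4).
(1−a)S·A_cross = εσ·A_surf·T⁴  ⇒  T⁴ = (1−a)S/(4σ).
T⁴ = 0.540·450/(4·5.67×10⁻⁸) = 1.071×10⁹ K⁴.
T = (1.071×10⁹)^(1/4).

T ≈ 181 K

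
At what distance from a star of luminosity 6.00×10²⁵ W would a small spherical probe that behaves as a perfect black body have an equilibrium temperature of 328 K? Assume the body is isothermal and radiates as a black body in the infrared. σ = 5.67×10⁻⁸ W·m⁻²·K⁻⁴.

For an isothermal black-emitting sphere, (1−a)S·πr² = σ·4πr²·T⁴ ⇒ S = 4σT⁴/(1−a).
S = 4·5.67×10⁻⁸·(328)⁴/1.00 = 2625 W/m².
Flux falls as S = L/(4πd²), so d = √(L/(4πS)) = √(6.00×10²⁵/(4π·2625)).

d ≈ 4.26×10¹⁰ m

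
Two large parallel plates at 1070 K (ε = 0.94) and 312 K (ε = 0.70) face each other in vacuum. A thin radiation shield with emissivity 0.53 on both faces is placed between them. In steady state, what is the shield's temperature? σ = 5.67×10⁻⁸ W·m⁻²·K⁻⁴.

T_s ≈ 920 K

In steady state the net flux on the hot side equals that on the cold side.
σ(T₁⁴−T_s⁴)/D₁ = σ(T_s⁴−T₂⁴)/D₂, with D₁ = 1/ε₁+1/ε_s−1 = 1.951, D₂ = 1/ε_s+1/ε₂−1 = 2.315.
Solve for T_s⁴: T_s⁴ = (D₂·T₁⁴ + D₁·T₂⁴)/(D₁+D₂) = 7.158×10¹¹ K⁴.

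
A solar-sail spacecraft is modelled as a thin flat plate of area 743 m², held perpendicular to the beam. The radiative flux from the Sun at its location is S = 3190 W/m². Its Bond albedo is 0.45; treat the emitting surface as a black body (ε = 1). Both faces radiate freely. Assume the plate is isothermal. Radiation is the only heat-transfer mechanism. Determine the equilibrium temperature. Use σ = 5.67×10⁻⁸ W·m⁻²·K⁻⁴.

At equilibrium, absorbed power = emitted power.
Absorbing cross-section = A = 743.0 m²; emitting surface = 2A = 1486 m² (ratio 2).
(1−a)S·A_cross = εσ·A_surf·T⁴  ⇒  T⁴ = (1−a)S/(2σ).
T⁴ = 0.550·3190/(2·5.67×10⁻⁸) = 1.547×10¹⁰ K⁴.
T = (1.547×10¹⁰)^(1/4).

T ≈ 353 K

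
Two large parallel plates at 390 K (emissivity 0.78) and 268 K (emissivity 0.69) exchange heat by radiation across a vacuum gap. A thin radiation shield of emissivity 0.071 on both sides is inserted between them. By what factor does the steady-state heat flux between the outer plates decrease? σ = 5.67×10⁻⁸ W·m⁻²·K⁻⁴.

Without shield: q₀ = σΔ(T⁴)/(1/ε₁+1/ε₂−1) with denominator 1.731.
With shield the two gaps are in series; the resistances add: (1/ε₁+1/ε_s−1)+(1/ε_s+1/ε₂−1) = 14.37+14.53 = 28.90.
Heat-flux ratio q₀/q = 28.90/1.731.

factor ≈ 16.7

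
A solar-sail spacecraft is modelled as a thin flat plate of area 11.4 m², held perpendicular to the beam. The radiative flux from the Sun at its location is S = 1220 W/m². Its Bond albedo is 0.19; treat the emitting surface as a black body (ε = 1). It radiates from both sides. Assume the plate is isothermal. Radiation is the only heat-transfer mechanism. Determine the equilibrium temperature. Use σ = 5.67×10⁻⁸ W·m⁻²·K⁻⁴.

T ≈ 306 K

At equilibrium, absorbed power = emitted power.
Absorbing cross-section = A = 11.40 m²; emitting surface = 2A = 22.80 m² (ratio 2).
(1−a)S·A_cross = εσ·A_surf·T⁴  ⇒  T⁴ = (1−a)S/(2σ).
T⁴ = 0.810·1220/(2·5.67×10⁻⁸) = 8.714×10⁹ K⁴.
T = (8.714×10⁹)^(1/4).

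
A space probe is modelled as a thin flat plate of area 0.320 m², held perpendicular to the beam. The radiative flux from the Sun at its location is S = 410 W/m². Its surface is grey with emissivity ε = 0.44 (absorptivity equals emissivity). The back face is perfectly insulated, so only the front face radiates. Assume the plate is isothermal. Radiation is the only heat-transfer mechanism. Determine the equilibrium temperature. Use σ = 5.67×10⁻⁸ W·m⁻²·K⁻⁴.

At equilibrium, absorbed power = emitted power.
Absorbing cross-section = A = 0.3200 m²; emitting surface = A = 0.3200 m² (ratio 1).
εS·A_cross = εσ·A_surf·T⁴  ⇒  T⁴ = S/(1σ)   (ε cancels).
T⁴ = 410/(1·5.67×10⁻⁸) = 7.231×10⁹ K⁴.
T = (7.231×10⁹)^(1/4).

T ≈ 292 K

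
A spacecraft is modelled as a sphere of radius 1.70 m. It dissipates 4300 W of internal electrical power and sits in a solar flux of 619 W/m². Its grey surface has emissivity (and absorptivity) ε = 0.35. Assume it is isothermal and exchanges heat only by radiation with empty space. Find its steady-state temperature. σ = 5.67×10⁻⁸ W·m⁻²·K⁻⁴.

At steady state, absorbed solar power + internal power = radiated power.
Absorbed: α·S·A_cross = 0.35·619·9.079 = 1967 W (cross-section πr²).
Total input = 1967 + 4300 = 6267 W.
Radiated: εσ·A_surf·T⁴ with A_surf = 4πr² = 36.32 m².
T⁴ = 6267/(0.35·5.67×10⁻⁸·36.32) = 8.696×10⁹ K⁴.

T ≈ 305 K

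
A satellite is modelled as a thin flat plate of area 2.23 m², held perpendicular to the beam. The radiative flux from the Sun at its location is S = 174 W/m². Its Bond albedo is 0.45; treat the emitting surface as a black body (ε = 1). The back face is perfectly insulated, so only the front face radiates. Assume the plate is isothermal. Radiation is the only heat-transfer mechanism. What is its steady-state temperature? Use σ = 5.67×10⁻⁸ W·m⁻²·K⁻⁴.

T ≈ 203 K

At equilibrium, absorbed power = emitted power.
Absorbing cross-section = A = 2.230 m²; emitting surface = A = 2.230 m² (ratio 1).
(1−a)S·A_cross = εσ·A_surf·T⁴  ⇒  T⁴ = (1−a)S/(1σ).
T⁴ = 0.550·174/(1·5.67×10⁻⁸) = 1.688×10⁹ K⁴.
T = (1.688×10⁹)^(1/4).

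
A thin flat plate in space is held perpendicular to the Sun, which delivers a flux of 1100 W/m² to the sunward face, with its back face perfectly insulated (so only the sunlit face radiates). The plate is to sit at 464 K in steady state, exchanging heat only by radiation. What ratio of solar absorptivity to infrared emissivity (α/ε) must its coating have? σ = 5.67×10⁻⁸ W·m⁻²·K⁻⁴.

α/ε ≈ 2.39

Balance: αS·A = εσ·1A·T⁴ ⇒ α/ε = σT⁴/S.
α/ε = 5.67×10⁻⁸·(464)⁴/1100 = 5.67×10⁻⁸·4.635×10¹⁰/1100.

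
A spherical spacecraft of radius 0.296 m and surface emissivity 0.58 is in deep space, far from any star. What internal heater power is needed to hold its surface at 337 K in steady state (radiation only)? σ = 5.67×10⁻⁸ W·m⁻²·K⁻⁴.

P = εσ·4πr²·T⁴.
4πr² = 1.101 m²; T⁴ = 1.290×10¹⁰ K⁴.
P = 0.58·5.67×10⁻⁸·1.101·1.290×10¹⁰.

P ≈ 467 W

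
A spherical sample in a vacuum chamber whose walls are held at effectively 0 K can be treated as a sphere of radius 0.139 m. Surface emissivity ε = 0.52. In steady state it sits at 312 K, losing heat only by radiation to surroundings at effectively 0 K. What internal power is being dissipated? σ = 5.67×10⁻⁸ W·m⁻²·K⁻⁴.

P ≈ 67.8 W

Steady state: P = εσA T⁴.
A = 4πr² = 0.2428 m²; T⁴ = (312)⁴ = 9.476×10⁹ K⁴.
P = 0.52 × 5.67×10⁻⁸ × 0.2428 × 9.476×10⁹.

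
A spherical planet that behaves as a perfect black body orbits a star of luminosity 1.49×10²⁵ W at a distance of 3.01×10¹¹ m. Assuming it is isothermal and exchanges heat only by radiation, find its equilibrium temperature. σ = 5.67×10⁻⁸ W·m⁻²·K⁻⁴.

First find the stellar flux at distance d: S = L/(4πd²) = 1.49×10²⁵/(4π·(3.01×10¹¹)²) = 13.09 W/m².
For an isothermal sphere, absorbed (1−a)S·πr² = emitted σ·4πr²·T⁴, so T⁴ = (1−a)S/(4σ).
T⁴ = 1.00·13.09/(4·5.67×10⁻⁸) = 5.770×10⁷ K⁴.

T ≈ 87.2 K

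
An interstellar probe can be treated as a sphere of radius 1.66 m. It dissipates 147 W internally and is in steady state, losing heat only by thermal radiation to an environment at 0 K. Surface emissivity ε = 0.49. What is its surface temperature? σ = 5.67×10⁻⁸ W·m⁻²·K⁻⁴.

Steady state: internal power = radiated power, P = εσA T⁴.
Radiating area A = 4πr² = 34.63 m².
T⁴ = P/(εσA) = 147/(0.49·5.67×10⁻⁸·34.63) = 1.528×10⁸ K⁴.
T = (1.528×10⁸)^(1/4).

T ≈ 111 K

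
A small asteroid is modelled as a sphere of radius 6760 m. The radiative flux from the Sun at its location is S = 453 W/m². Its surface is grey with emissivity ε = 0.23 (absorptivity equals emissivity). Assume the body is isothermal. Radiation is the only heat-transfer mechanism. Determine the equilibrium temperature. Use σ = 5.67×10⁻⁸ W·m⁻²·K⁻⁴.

T ≈ 211 K

At equilibrium, absorbed power = emitted power.
Absorbing cross-section = πr² = 1.436×10⁸ m²; emitting surface = 4πr² = 5.743×10⁸ m² (ratio 4).
εS·A_cross = εσ·A_surf·T⁴  ⇒  T⁴ = S/(4σ)   (ε cancels).
T⁴ = 453/(4·5.67×10⁻⁸) = 1.997×10⁹ K⁴.
T = (1.997×10⁹)^(1/4).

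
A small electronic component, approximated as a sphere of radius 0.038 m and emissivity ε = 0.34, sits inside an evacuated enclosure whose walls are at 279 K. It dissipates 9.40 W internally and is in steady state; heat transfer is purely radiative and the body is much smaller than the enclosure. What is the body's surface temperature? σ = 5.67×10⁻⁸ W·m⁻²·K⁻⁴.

For a small grey body in a large enclosure, net radiated power = εσA(T⁴ − T_w⁴).
Steady state: P = εσA(T⁴ − T_w⁴) with A = 4πr² = 0.01815 m².
T⁴ = P/(εσA) + T_w⁴ = 9.40/(0.34·5.67×10⁻⁸·0.01815) + (279)⁴
    = 2.687×10¹⁰ + 6.059×10⁹ = 3.293×10¹⁰ K⁴.

T ≈ 426 K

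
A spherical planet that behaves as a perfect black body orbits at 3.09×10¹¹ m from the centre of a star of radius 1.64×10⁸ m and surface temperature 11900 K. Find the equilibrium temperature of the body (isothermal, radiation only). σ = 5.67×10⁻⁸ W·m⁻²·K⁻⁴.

T ≈ 194 K

The star's surface emits σT_*⁴; at distance d the flux is S = σT_*⁴(R_*/d)².
S = 5.67×10⁻⁸·(11900)⁴·(1.64×10⁸/3.09×10¹¹)² = 320.3 W/m².
For an isothermal sphere T⁴ = (1−a)S/(4σ) = 1.412×10⁹ K⁴.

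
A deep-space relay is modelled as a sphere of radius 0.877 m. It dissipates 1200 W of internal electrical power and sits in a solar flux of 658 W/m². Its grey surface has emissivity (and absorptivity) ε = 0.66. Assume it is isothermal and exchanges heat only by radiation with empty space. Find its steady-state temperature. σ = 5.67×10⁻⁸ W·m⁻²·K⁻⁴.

T ≈ 281 K

At steady state, absorbed solar power + internal power = radiated power.
Absorbed: α·S·A_cross = 0.66·658·2.416 = 1049 W (cross-section πr²).
Total input = 1049 + 1200 = 2249 W.
Radiated: εσ·A_surf·T⁴ with A_surf = 4πr² = 9.665 m².
T⁴ = 2249/(0.66·5.67×10⁻⁸·9.665) = 6.219×10⁹ K⁴.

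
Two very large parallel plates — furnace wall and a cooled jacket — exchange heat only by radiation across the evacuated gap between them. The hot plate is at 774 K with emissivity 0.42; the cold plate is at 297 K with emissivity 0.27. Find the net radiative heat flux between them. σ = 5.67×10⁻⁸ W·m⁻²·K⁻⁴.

q ≈ 3920 W/m²

For two infinite grey parallel plates, q = σ(T₁⁴ − T₂⁴)/(1/ε₁ + 1/ε₂ − 1).
T₁⁴ − T₂⁴ = 3.589×10¹¹ − 7.781×10⁹ = 3.511×10¹¹ K⁴.
1/ε₁ + 1/ε₂ − 1 = 2.381 + 3.704 − 1 = 5.085.
q = 5.67×10⁻⁸ × 3.511×10¹¹ / 5.085.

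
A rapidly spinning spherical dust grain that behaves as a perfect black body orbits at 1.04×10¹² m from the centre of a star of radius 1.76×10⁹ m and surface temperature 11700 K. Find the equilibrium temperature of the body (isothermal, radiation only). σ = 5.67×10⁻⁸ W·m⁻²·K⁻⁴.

T ≈ 340 K

The star's surface emits σT_*⁴; at distance d the flux is S = σT_*⁴(R_*/d)².
S = 5.67×10⁻⁸·(11700)⁴·(1.76×10⁹/1.04×10¹²)² = 3043 W/m².
For an isothermal sphere T⁴ = (1−a)S/(4σ) = 1.342×10¹⁰ K⁴.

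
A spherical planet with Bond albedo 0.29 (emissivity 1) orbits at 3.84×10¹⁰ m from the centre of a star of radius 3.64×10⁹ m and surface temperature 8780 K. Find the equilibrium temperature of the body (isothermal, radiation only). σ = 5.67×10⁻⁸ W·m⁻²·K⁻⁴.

T ≈ 1750 K

The star's surface emits σT_*⁴; at distance d the flux is S = σT_*⁴(R_*/d)².
S = 5.67×10⁻⁸·(8780)⁴·(3.64×10⁹/3.84×10¹⁰)² = 3.028×10⁶ W/m².
For an isothermal sphere T⁴ = (1−a)S/(4σ) = 9.478×10¹² K⁴.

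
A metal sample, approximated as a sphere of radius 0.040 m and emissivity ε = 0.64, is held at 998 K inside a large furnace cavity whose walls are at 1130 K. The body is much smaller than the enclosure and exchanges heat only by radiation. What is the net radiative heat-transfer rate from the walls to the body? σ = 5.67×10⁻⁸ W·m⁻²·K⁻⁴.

For a small grey body in a large enclosure: P_net = εσA(T_body⁴ − T_wall⁴).
A = 4πr² = 0.02011 m²; T_body⁴ − T_wall⁴ = 9.920×10¹¹ − 1.630×10¹² = -6.384×10¹¹ K⁴.
|P_net| = 0.64·5.67×10⁻⁸·0.02011·6.384×10¹¹.

P_net ≈ 466 W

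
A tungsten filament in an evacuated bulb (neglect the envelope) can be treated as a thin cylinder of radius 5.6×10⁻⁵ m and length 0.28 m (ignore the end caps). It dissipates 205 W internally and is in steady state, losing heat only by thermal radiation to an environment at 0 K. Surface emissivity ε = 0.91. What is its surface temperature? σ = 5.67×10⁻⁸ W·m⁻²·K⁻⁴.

T ≈ 2520 K

Steady state: internal power = radiated power, P = εσA T⁴.
Radiating area A = 2πrL = 9.852×10⁻⁵ m².
T⁴ = P/(εσA) = 205/(0.91·5.67×10⁻⁸·9.852×10⁻⁵) = 4.033×10¹³ K⁴.
T = (4.033×10¹³)^(1/4).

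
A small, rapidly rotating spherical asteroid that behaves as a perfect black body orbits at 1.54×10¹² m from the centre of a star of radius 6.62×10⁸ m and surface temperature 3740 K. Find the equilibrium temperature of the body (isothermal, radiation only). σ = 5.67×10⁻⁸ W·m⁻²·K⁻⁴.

T ≈ 54.8 K

The star's surface emits σT_*⁴; at distance d the flux is S = σT_*⁴(R_*/d)².
S = 5.67×10⁻⁸·(3740)⁴·(6.62×10⁸/1.54×10¹²)² = 2.050 W/m².
For an isothermal sphere T⁴ = (1−a)S/(4σ) = 9.039×10⁶ K⁴.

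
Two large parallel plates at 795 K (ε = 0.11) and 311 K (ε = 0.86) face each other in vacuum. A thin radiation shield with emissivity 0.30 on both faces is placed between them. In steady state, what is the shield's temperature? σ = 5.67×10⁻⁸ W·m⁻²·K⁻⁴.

T_s ≈ 563 K

In steady state the net flux on the hot side equals that on the cold side.
σ(T₁⁴−T_s⁴)/D₁ = σ(T_s⁴−T₂⁴)/D₂, with D₁ = 1/ε₁+1/ε_s−1 = 11.42, D₂ = 1/ε_s+1/ε₂−1 = 3.496.
Solve for T_s⁴: T_s⁴ = (D₂·T₁⁴ + D₁·T₂⁴)/(D₁+D₂) = 1.008×10¹¹ K⁴.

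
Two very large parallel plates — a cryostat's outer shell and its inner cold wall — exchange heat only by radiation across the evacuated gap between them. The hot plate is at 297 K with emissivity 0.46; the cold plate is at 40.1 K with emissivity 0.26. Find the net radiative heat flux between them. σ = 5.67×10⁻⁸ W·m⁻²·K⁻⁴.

q ≈ 87.9 W/m²

For two infinite grey parallel plates, q = σ(T₁⁴ − T₂⁴)/(1/ε₁ + 1/ε₂ − 1).
T₁⁴ − T₂⁴ = 7.781×10⁹ − 2.586×10⁶ = 7.778×10⁹ K⁴.
1/ε₁ + 1/ε₂ − 1 = 2.174 + 3.846 − 1 = 5.020.
q = 5.67×10⁻⁸ × 7.778×10⁹ / 5.020.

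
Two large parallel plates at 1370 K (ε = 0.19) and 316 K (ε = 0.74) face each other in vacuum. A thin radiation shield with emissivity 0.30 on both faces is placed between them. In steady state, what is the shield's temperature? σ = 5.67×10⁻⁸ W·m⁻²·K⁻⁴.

T_s ≈ 1040 K

In steady state the net flux on the hot side equals that on the cold side.
σ(T₁⁴−T_s⁴)/D₁ = σ(T_s⁴−T₂⁴)/D₂, with D₁ = 1/ε₁+1/ε_s−1 = 7.596, D₂ = 1/ε_s+1/ε₂−1 = 3.685.
Solve for T_s⁴: T_s⁴ = (D₂·T₁⁴ + D₁·T₂⁴)/(D₁+D₂) = 1.157×10¹² K⁴.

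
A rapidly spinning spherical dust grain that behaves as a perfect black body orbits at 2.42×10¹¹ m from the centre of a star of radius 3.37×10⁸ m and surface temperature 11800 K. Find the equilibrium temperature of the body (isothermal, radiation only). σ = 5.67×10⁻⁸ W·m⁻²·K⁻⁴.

The star's surface emits σT_*⁴; at distance d the flux is S = σT_*⁴(R_*/d)².
S = 5.67×10⁻⁸·(11800)⁴·(3.37×10⁸/2.42×10¹¹)² = 2132 W/m².
For an isothermal sphere T⁴ = (1−a)S/(4σ) = 9.399×10⁹ K⁴.

T ≈ 311 K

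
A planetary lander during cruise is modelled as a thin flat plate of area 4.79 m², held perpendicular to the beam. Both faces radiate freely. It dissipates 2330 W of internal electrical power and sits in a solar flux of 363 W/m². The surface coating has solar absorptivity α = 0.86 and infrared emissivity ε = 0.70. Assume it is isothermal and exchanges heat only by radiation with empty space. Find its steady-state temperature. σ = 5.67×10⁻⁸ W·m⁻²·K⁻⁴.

At steady state, absorbed solar power + internal power = radiated power.
Absorbed: α·S·A_cross = 0.86·363·4.790 = 1495 W (cross-section A).
Total input = 1495 + 2330 = 3825 W.
Radiated: εσ·A_surf·T⁴ with A_surf = 2A = 9.580 m².
T⁴ = 3825/(0.70·5.67×10⁻⁸·9.580) = 1.006×10¹⁰ K⁴.

T ≈ 317 K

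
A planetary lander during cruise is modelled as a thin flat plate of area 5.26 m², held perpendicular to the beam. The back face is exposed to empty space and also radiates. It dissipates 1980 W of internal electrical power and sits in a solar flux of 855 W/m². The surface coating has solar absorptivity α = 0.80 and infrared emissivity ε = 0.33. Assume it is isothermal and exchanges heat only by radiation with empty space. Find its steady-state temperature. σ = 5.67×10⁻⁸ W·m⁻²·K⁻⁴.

At steady state, absorbed solar power + internal power = radiated power.
Absorbed: α·S·A_cross = 0.80·855·5.260 = 3598 W (cross-section A).
Total input = 3598 + 1980 = 5578 W.
Radiated: εσ·A_surf·T⁴ with A_surf = 2A = 10.52 m².
T⁴ = 5578/(0.33·5.67×10⁻⁸·10.52) = 2.834×10¹⁰ K⁴.

T ≈ 410 K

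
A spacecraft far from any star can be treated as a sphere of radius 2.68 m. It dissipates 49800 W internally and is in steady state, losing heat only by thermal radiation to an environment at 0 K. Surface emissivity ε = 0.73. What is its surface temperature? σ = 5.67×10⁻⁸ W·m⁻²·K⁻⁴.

T ≈ 340 K

Steady state: internal power = radiated power, P = εσA T⁴.
Radiating area A = 4πr² = 90.26 m².
T⁴ = P/(εσA) = 49800/(0.73·5.67×10⁻⁸·90.26) = 1.333×10¹⁰ K⁴.
T = (1.333×10¹⁰)^(1/4).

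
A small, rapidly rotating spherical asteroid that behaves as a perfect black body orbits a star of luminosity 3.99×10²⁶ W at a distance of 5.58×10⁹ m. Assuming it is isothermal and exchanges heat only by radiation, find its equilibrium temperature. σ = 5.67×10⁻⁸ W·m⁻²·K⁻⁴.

First find the stellar flux at distance d: S = L/(4πd²) = 3.99×10²⁶/(4π·(5.58×10⁹)²) = 1.020×10⁶ W/m².
For an isothermal sphere, absorbed (1−a)S·πr² = emitted σ·4πr²·T⁴, so T⁴ = (1−a)S/(4σ).
T⁴ = 1.00·1.020×10⁶/(4·5.67×10⁻⁸) = 4.496×10¹² K⁴.

T ≈ 1460 K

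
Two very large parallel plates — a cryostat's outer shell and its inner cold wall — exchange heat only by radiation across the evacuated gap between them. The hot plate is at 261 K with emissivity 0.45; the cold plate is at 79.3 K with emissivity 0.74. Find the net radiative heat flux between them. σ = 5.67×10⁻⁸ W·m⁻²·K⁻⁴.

For two infinite grey parallel plates, q = σ(T₁⁴ − T₂⁴)/(1/ε₁ + 1/ε₂ − 1).
T₁⁴ − T₂⁴ = 4.640×10⁹ − 3.955×10⁷ = 4.601×10⁹ K⁴.
1/ε₁ + 1/ε₂ − 1 = 2.222 + 1.351 − 1 = 2.574.
q = 5.67×10⁻⁸ × 4.601×10⁹ / 2.574.

q ≈ 101 W/m²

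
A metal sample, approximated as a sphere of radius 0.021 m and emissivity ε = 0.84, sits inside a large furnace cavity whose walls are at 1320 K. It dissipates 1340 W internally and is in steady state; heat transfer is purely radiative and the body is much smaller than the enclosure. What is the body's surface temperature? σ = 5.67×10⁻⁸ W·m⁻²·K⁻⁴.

For a small grey body in a large enclosure, net radiated power = εσA(T⁴ − T_w⁴).
Steady state: P = εσA(T⁴ − T_w⁴) with A = 4πr² = 0.005542 m².
T⁴ = P/(εσA) + T_w⁴ = 1340/(0.84·5.67×10⁻⁸·0.005542) + (1320)⁴
    = 5.077×10¹² + 3.036×10¹² = 8.113×10¹² K⁴.

T ≈ 1690 K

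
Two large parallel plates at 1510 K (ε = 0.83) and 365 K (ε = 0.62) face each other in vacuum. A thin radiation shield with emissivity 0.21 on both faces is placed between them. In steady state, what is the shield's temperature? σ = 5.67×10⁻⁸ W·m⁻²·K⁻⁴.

T_s ≈ 1280 K

In steady state the net flux on the hot side equals that on the cold side.
σ(T₁⁴−T_s⁴)/D₁ = σ(T_s⁴−T₂⁴)/D₂, with D₁ = 1/ε₁+1/ε_s−1 = 4.967, D₂ = 1/ε_s+1/ε₂−1 = 5.375.
Solve for T_s⁴: T_s⁴ = (D₂·T₁⁴ + D₁·T₂⁴)/(D₁+D₂) = 2.711×10¹² K⁴.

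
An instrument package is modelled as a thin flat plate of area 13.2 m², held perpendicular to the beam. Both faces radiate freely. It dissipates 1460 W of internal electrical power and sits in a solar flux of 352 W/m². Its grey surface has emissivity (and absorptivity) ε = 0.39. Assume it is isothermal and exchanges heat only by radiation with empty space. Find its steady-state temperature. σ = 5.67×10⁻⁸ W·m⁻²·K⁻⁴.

At steady state, absorbed solar power + internal power = radiated power.
Absorbed: α·S·A_cross = 0.39·352·13.20 = 1812 W (cross-section A).
Total input = 1812 + 1460 = 3272 W.
Radiated: εσ·A_surf·T⁴ with A_surf = 2A = 26.40 m².
T⁴ = 3272/(0.39·5.67×10⁻⁸·26.40) = 5.605×10⁹ K⁴.

T ≈ 274 K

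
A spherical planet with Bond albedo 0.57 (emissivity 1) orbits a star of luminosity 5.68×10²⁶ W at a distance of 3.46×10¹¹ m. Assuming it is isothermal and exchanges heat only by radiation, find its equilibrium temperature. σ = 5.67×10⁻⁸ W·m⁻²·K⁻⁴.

T ≈ 164 K

First find the stellar flux at distance d: S = L/(4πd²) = 5.68×10²⁶/(4π·(3.46×10¹¹)²) = 377.6 W/m².
For an isothermal sphere, absorbed (1−a)S·πr² = emitted σ·4πr²·T⁴, so T⁴ = (1−a)S/(4σ).
T⁴ = 0.430·377.6/(4·5.67×10⁻⁸) = 7.158×10⁸ K⁴.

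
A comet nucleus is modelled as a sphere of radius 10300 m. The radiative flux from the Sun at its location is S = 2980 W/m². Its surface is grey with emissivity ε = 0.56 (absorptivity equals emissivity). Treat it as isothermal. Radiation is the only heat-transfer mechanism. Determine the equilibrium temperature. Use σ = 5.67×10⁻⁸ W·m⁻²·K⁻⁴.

T ≈ 339 K

At equilibrium, absorbed power = emitted power.
Absorbing cross-section = πr² = 3.333×10⁸ m²; emitting surface = 4πr² = 1.333×10⁹ m² (ratio 4).
εS·A_cross = εσ·A_surf·T⁴  ⇒  T⁴ = S/(4σ)   (ε cancels).
T⁴ = 2980/(4·5.67×10⁻⁸) = 1.314×10¹⁰ K⁴.
T = (1.314×10¹⁰)^(1/4).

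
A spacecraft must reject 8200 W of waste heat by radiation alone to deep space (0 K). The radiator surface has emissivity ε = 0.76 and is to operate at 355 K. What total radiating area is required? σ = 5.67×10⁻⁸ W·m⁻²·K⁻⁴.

A ≈ 12.0 m²

P = εσA T⁴ ⇒ A = P/(εσT⁴).
T⁴ = 1.588×10¹⁰ K⁴.
A = 8200/(0.76 × 5.67×10⁻⁸ × 1.588×10¹⁰).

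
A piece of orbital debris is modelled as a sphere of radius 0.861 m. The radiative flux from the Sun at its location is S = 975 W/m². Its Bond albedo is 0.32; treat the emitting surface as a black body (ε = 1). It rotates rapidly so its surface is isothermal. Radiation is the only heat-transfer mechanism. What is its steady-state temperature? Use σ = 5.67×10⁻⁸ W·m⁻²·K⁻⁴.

T ≈ 233 K

At equilibrium, absorbed power = emitted power.
Absorbing cross-section = πr² = 2.329 m²; emitting surface = 4πr² = 9.316 m² (ratio 4).
(1−a)S·A_cross = εσ·A_surf·T⁴  ⇒  T⁴ = (1−a)S/(4σ).
T⁴ = 0.680·975/(4·5.67×10⁻⁸) = 2.923×10⁹ K⁴.
T = (2.923×10⁹)^(1/4).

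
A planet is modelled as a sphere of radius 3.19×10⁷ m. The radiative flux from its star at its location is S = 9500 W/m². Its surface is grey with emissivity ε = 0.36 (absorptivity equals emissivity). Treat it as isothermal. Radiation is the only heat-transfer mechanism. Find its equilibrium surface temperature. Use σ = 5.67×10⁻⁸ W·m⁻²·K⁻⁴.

T ≈ 452 K

At equilibrium, absorbed power = emitted power.
Absorbing cross-section = πr² = 3.197×10¹⁵ m²; emitting surface = 4πr² = 1.279×10¹⁶ m² (ratio 4).
εS·A_cross = εσ·A_surf·T⁴  ⇒  T⁴ = S/(4σ)   (ε cancels).
T⁴ = 9500/(4·5.67×10⁻⁸) = 4.189×10¹⁰ K⁴.
T = (4.189×10¹⁰)^(1/4).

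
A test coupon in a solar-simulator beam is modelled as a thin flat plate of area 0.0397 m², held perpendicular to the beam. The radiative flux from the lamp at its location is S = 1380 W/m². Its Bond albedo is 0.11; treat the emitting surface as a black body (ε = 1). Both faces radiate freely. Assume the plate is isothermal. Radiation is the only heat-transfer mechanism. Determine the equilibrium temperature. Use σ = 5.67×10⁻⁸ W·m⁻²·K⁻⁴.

At equilibrium, absorbed power = emitted power.
Absorbing cross-section = A = 0.03970 m²; emitting surface = 2A = 0.07940 m² (ratio 2).
(1−a)S·A_cross = εσ·A_surf·T⁴  ⇒  T⁴ = (1−a)S/(2σ).
T⁴ = 0.890·1380/(2·5.67×10⁻⁸) = 1.083×10¹⁰ K⁴.
T = (1.083×10¹⁰)^(1/4).

T ≈ 323 K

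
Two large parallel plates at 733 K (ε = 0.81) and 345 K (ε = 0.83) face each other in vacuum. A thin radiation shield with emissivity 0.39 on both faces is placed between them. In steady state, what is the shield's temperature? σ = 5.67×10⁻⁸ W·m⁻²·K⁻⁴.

In steady state the net flux on the hot side equals that on the cold side.
σ(T₁⁴−T_s⁴)/D₁ = σ(T_s⁴−T₂⁴)/D₂, with D₁ = 1/ε₁+1/ε_s−1 = 2.799, D₂ = 1/ε_s+1/ε₂−1 = 2.769.
Solve for T_s⁴: T_s⁴ = (D₂·T₁⁴ + D₁·T₂⁴)/(D₁+D₂) = 1.507×10¹¹ K⁴.

T_s ≈ 623 K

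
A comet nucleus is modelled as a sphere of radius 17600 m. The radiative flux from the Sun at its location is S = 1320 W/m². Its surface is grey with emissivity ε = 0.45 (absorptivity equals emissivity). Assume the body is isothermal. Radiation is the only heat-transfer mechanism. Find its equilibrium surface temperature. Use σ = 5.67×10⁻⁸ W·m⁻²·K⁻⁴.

T ≈ 276 K

At equilibrium, absorbed power = emitted power.
Absorbing cross-section = πr² = 9.731×10⁸ m²; emitting surface = 4πr² = 3.893×10⁹ m² (ratio 4).
εS·A_cross = εσ·A_surf·T⁴  ⇒  T⁴ = S/(4σ)   (ε cancels).
T⁴ = 1320/(4·5.67×10⁻⁸) = 5.820×10⁹ K⁴.
T = (5.820×10⁹)^(1/4).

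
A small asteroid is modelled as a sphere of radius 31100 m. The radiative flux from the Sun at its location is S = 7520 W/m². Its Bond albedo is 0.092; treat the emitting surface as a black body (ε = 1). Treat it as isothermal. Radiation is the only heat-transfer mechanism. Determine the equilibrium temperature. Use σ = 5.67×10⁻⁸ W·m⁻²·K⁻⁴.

At equilibrium, absorbed power = emitted power.
Absorbing cross-section = πr² = 3.039×10⁹ m²; emitting surface = 4πr² = 1.215×10¹⁰ m² (ratio 4).
(1−a)S·A_cross = εσ·A_surf·T⁴  ⇒  T⁴ = (1−a)S/(4σ).
T⁴ = 0.908·7520/(4·5.67×10⁻⁸) = 3.011×10¹⁰ K⁴.
T = (3.011×10¹⁰)^(1/4).

T ≈ 417 K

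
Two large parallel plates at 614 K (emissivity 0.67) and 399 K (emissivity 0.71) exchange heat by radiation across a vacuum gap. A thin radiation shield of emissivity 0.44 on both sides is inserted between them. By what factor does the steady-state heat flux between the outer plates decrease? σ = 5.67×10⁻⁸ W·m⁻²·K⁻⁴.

Without shield: q₀ = σΔ(T⁴)/(1/ε₁+1/ε₂−1) with denominator 1.901.
With shield the two gaps are in series; the resistances add: (1/ε₁+1/ε_s−1)+(1/ε_s+1/ε₂−1) = 2.765+2.681 = 5.446.
Heat-flux ratio q₀/q = 5.446/1.901.

factor ≈ 2.87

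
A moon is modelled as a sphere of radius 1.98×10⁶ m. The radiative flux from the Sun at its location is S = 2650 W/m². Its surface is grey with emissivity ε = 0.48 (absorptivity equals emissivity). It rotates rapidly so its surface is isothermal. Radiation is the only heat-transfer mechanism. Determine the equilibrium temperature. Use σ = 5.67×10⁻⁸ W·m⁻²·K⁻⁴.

At equilibrium, absorbed power = emitted power.
Absorbing cross-section = πr² = 1.232×10¹³ m²; emitting surface = 4πr² = 4.927×10¹³ m² (ratio 4).
εS·A_cross = εσ·A_surf·T⁴  ⇒  T⁴ = S/(4σ)   (ε cancels).
T⁴ = 2650/(4·5.67×10⁻⁸) = 1.168×10¹⁰ K⁴.
T = (1.168×10¹⁰)^(1/4).

T ≈ 329 K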